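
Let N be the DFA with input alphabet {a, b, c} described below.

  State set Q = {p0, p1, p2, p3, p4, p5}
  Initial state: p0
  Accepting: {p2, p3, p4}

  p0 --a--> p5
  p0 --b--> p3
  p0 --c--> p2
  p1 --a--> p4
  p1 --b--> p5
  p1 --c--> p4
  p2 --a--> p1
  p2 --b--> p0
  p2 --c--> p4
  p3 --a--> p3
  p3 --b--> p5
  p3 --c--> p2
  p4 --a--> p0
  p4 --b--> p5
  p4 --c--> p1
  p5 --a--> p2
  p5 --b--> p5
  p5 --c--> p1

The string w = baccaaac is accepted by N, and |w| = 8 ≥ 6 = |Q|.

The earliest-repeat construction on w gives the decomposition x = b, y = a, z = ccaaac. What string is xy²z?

baaccaaac

xy^2z = b·a·a·ccaaac = baaccaaac.
Reading y = a takes N from p3 back to p3, so after x·y·y the machine is still in p3, and z then leads to the accepting state p4. Hence baaccaaac ∈ L(N).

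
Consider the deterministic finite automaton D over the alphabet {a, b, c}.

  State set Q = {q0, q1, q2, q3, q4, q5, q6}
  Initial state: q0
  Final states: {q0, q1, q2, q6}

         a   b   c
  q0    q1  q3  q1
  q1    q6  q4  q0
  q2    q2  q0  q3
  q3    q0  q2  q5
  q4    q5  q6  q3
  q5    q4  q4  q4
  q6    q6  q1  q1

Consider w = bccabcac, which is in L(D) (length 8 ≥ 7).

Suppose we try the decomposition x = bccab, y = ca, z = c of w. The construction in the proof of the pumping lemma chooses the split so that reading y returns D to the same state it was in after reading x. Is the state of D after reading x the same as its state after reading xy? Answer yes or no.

no

Run of D on the first 7 characters of w = b c c a b c a:
  step 0: q0  (start)
  step 1: q3  (read b: q0→q3)
  step 2: q5  (read c: q3→q5)
  step 3: q4  (read c: q5→q4)
  step 4: q5  (read a: q4→q5)
  step 5: q4  (read b: q5→q4)
  step 6: q3  (read c: q4→q3)
  step 7: q0  (read a: q3→q0)

After x (step 5): q4. After xy (step 7): q0.
They differ (q4 ≠ q0), so y is not a cycle from the state after x; this split is not the one the pumping-lemma construction produces, and pumping y need not keep the string in L(D).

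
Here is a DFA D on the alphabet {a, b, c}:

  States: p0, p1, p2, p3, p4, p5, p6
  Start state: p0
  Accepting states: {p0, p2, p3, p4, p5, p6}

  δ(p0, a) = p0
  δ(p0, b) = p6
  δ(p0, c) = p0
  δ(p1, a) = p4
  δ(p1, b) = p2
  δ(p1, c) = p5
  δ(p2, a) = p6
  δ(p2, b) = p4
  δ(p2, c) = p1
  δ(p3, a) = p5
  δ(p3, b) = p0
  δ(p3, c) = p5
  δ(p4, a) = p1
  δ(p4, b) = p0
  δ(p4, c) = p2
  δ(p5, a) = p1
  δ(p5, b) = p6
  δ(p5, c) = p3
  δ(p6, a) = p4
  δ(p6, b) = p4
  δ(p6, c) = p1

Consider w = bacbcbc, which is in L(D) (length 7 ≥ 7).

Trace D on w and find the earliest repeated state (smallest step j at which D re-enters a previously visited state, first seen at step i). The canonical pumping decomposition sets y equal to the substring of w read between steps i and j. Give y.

State sequence: p0 -b-> p6 -a-> p4 -c-> p2 -b-> p4 -c-> p2 -b-> p4 -c-> p2
First repeat at step 4: p4 was already visited.

So i = 2, j = 4, giving x = w[0:2] = ba, y = w[2:4] = cb, z = w[4:7] = cbc.
Check: |xy| = 4 ≤ 7 and |y| = 2 ≥ 1. Reading y takes D from p4 back to p4, so every xyⁱz is accepted.

cb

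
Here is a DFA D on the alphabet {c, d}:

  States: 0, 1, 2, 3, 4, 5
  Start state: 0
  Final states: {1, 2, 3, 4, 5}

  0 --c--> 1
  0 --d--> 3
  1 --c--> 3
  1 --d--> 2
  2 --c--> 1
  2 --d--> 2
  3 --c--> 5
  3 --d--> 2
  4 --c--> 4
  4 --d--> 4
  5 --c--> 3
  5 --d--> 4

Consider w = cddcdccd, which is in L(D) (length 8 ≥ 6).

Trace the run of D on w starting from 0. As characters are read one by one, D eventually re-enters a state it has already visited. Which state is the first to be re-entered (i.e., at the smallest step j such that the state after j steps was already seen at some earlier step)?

State sequence: 0 -c-> 1 -d-> 2 -d-> 2 -c-> 1 -d-> 2 -c-> 1 -c-> 3 -d-> 2
First repeat at step 3: 2 was already visited.

The earliest repeat is at step j = 3: D is in 2, which it already visited at step i = 2.
Pumping length from the standard proof: p = 6 (the number of states). The repeated state found above gives |xy| = j ≤ 6 and |y| = j − i ≥ 1.

2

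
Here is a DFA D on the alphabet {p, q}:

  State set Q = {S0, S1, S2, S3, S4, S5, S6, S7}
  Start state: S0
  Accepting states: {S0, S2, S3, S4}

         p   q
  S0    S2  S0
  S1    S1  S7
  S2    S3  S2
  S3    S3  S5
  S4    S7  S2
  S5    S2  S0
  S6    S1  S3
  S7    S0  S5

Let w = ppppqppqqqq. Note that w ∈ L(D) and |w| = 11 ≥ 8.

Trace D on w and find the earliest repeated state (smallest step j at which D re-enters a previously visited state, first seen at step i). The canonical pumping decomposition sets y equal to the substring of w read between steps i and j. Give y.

State sequence: S0 -p-> S2 -p-> S3 -p-> S3 -p-> S3 -q-> S5 -p-> S2 -p-> S3 -q-> S5 -q-> S0 -q-> S0 -q-> S0
First repeat at step 3: S3 was already visited.

So i = 2, j = 3, giving x = w[0:2] = pp, y = w[2:3] = p, z = w[3:11] = pqppqqqq.
Check: |xy| = 3 ≤ 8 and |y| = 1 ≥ 1. Reading y takes D from S3 back to S3, so every xyⁱz is accepted.
The DFA has 8 states, so the proof of the pumping lemma guarantees a repeated state among the first 8+1 visited; the segment between the two visits is the pumpable y.

p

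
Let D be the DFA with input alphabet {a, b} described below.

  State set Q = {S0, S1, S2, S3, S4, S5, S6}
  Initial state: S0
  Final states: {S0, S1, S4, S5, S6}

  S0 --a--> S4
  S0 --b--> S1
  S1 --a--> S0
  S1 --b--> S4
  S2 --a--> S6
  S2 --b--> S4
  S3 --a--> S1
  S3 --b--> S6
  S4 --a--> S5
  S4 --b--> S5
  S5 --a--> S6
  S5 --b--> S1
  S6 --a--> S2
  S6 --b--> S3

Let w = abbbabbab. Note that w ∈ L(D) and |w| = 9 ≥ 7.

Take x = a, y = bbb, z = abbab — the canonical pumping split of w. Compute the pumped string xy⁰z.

aabbab

xy⁰z = xz = a·abbab = aabbab.
Reading y = bbb takes D from S4 back to S4, so after x the machine is still in S4, and z then leads to the accepting state S1. Hence aabbab ∈ L(D).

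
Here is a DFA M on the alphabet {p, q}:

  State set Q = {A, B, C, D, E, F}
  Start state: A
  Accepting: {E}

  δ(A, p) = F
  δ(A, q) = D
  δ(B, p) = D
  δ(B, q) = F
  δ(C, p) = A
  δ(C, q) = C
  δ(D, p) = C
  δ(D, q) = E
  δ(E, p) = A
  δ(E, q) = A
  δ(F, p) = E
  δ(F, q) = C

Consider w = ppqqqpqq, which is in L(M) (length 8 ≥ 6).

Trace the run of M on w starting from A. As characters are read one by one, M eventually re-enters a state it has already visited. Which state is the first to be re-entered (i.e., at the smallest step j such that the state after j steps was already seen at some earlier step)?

Run of M on w = p p q q q p q q:
  step 0: A  (start)
  step 1: F  (read p: A→F)
  step 2: E  (read p: F→E)
  step 3: A  (read q: E→A)   ← first repeat (A seen earlier)
  step 4: D  (read q: A→D)
  step 5: E  (read q: D→E)
  step 6: A  (read p: E→A)
  step 7: D  (read q: A→D)
  step 8: E  (read q: D→E)

The earliest repeat is at step j = 3: M is in A, which it already visited at step i = 0.

A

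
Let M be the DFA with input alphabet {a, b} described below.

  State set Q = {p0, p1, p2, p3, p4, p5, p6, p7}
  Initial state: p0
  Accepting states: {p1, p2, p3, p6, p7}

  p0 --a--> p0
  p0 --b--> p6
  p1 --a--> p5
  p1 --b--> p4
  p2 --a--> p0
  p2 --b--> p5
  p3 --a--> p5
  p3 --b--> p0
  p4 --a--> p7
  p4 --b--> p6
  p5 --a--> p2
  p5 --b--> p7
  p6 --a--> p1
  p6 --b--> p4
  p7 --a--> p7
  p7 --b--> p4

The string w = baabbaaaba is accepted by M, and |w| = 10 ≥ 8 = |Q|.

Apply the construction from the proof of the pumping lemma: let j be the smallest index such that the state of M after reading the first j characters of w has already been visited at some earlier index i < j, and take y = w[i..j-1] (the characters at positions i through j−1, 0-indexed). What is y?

ba

State sequence: p0 -b-> p6 -a-> p1 -a-> p5 -b-> p7 -b-> p4 -a-> p7 -a-> p7 -a-> p7 -b-> p4 -a-> p7
First repeat at step 6: p7 was already visited.

So i = 4, j = 6, giving x = w[0:4] = baab, y = w[4:6] = ba, z = w[6:10] = aaba.
Check: |xy| = 6 ≤ 8 and |y| = 2 ≥ 1. Reading y takes M from p7 back to p7, so every xyⁱz is accepted.
The DFA has 8 states, so the proof of the pumping lemma guarantees a repeated state among the first 8+1 visited; the segment between the two visits is the pumpable y.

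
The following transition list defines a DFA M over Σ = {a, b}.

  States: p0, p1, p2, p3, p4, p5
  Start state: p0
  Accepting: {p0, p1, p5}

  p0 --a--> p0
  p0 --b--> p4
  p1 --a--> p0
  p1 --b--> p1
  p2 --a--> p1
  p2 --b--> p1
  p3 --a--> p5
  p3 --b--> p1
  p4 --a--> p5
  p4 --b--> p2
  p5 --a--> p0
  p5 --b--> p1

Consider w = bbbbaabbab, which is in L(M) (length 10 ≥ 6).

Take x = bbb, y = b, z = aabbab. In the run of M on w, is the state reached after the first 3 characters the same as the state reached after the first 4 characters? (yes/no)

yes

Run of M on the first 4 characters of w = b b b b:
  step 0: p0  (start)
  step 1: p4  (read b: p0→p4)
  step 2: p2  (read b: p4→p2)
  step 3: p1  (read b: p2→p1)
  step 4: p1  (read b: p1→p1)

After x (step 3): p1. After xy (step 4): p1.
They match, so y = b drives M around a cycle from p1 back to itself; pumping y any number of times keeps M in p1 before reading z, and xyⁱz ∈ L(M) for every i ≥ 0.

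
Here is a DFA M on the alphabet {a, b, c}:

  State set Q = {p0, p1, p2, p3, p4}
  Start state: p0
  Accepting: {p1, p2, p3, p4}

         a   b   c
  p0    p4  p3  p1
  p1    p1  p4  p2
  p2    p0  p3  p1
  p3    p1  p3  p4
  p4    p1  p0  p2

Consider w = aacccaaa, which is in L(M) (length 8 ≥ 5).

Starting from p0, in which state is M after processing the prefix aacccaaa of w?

p1

State sequence: p0 -a-> p4 -a-> p1 -c-> p2 -c-> p1 -c-> p2 -a-> p0 -a-> p4 -a-> p1

After reading 8 characters, M is in state p1.
(This kind of state-tracing is the core of the pumping-lemma construction: with 5 states, pigeonhole forces a repeat within the first 5 steps.)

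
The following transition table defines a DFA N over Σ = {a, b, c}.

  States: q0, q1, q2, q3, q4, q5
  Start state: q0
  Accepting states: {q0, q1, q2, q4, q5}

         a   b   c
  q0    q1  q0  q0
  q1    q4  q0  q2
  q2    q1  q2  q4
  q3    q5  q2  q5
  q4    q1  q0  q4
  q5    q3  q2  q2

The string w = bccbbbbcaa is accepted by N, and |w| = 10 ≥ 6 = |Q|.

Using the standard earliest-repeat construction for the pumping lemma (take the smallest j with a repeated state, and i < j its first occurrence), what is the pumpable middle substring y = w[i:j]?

b

State sequence: q0 -b-> q0 -c-> q0 -c-> q0 -b-> q0 -b-> q0 -b-> q0 -b-> q0 -c-> q0 -a-> q1 -a-> q4
First repeat at step 1: q0 was already visited.

So i = 0, j = 1, giving x = w[0:0] = ε, y = w[0:1] = b, z = w[1:10] = ccbbbbcaa.
Check: |xy| = 1 ≤ 6 and |y| = 1 ≥ 1. Reading y takes N from q0 back to q0, so every xyⁱz is accepted.
Pumping length from the standard proof: p = 6 (the number of states). The repeated state found above gives |xy| = j ≤ 6 and |y| = j − i ≥ 1.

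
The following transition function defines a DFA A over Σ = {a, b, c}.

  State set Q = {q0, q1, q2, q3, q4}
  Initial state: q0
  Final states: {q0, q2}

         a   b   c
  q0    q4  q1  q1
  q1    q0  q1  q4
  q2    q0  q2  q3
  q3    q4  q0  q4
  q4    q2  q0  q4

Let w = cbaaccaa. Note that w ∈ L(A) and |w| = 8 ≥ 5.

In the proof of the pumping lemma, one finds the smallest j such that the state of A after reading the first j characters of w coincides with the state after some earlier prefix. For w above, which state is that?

q1

State sequence: q0 -c-> q1 -b-> q1 -a-> q0 -a-> q4 -c-> q4 -c-> q4 -a-> q2 -a-> q0
First repeat at step 2: q1 was already visited.

The earliest repeat is at step j = 2: A is in q1, which it already visited at step i = 1.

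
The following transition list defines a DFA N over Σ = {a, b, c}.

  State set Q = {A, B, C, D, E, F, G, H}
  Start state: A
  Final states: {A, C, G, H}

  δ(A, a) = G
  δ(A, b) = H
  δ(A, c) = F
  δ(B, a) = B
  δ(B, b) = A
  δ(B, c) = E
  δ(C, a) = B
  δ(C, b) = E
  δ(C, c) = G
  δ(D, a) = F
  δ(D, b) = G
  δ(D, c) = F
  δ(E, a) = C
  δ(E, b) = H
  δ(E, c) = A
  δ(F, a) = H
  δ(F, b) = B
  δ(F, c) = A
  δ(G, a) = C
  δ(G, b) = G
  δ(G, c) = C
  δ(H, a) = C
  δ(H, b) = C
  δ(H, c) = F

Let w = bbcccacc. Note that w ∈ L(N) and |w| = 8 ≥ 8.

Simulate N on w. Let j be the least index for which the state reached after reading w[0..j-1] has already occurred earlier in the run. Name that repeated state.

C

State sequence: A -b-> H -b-> C -c-> G -c-> C -c-> G -a-> C -c-> G -c-> C
First repeat at step 4: C was already visited.

The earliest repeat is at step j = 4: N is in C, which it already visited at step i = 2.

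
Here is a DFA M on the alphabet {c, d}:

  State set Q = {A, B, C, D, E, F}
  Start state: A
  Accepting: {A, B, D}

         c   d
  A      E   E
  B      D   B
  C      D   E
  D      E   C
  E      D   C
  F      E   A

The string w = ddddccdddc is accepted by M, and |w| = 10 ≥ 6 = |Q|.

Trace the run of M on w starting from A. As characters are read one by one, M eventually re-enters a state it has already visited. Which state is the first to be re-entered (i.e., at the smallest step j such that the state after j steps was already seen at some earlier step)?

Run of M on w = d d d d c c d d d c:
  step 0: A  (start)
  step 1: E  (read d: A→E)
  step 2: C  (read d: E→C)
  step 3: E  (read d: C→E)   ← first repeat (E seen earlier)
  step 4: C  (read d: E→C)
  step 5: D  (read c: C→D)
  step 6: E  (read c: D→E)
  step 7: C  (read d: E→C)
  step 8: E  (read d: C→E)
  step 9: C  (read d: E→C)
  step 10: D  (read c: C→D)

The earliest repeat is at step j = 3: M is in E, which it already visited at step i = 1.
With |Q| = 6, pigeonhole forces a state repeat no later than step 6; the substring read between the first and second visits to that state can be pumped.

E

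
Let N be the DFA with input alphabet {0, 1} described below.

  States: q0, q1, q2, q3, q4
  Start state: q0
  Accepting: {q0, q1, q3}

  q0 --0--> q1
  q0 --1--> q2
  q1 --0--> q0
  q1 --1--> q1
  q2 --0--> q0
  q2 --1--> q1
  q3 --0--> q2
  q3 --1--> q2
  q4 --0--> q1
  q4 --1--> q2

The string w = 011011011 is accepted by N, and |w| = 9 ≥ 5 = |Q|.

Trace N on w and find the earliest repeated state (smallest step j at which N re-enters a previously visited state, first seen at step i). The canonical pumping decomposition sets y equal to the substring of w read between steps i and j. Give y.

1

State sequence: q0 -0-> q1 -1-> q1 -1-> q1 -0-> q0 -1-> q2 -1-> q1 -0-> q0 -1-> q2 -1-> q1
First repeat at step 2: q1 was already visited.

So i = 1, j = 2, giving x = w[0:1] = 0, y = w[1:2] = 1, z = w[2:9] = 1011011.
Check: |xy| = 2 ≤ 5 and |y| = 1 ≥ 1. Reading y takes N from q1 back to q1, so every xyⁱz is accepted.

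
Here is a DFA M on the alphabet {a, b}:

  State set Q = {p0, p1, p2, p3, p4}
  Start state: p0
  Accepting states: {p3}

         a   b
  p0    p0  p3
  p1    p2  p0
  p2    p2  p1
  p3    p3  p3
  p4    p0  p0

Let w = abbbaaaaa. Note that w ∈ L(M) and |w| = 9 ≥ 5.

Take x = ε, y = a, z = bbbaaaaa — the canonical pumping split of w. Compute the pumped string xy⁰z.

xy⁰z = xz = ε·bbbaaaaa = bbbaaaaa.
Reading y = a takes M from p0 back to p0, so after x the machine is still in p0, and z then leads to the accepting state p3. Hence bbbaaaaa ∈ L(M).

bbbaaaaa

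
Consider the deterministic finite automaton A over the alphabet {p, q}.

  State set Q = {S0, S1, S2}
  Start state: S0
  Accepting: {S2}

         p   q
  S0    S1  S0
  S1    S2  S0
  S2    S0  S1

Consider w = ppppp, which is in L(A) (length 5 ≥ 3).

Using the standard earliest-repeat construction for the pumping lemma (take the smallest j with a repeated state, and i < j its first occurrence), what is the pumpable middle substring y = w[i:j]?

Run of A on w = p p p p p:
  step 0: S0  (start)
  step 1: S1  (read p: S0→S1)
  step 2: S2  (read p: S1→S2)
  step 3: S0  (read p: S2→S0)   ← first repeat (S0 seen earlier)
  step 4: S1  (read p: S0→S1)
  step 5: S2  (read p: S1→S2)

So i = 0, j = 3, giving x = w[0:0] = ε, y = w[0:3] = ppp, z = w[3:5] = pp.
Check: |xy| = 3 ≤ 3 and |y| = 3 ≥ 1. Reading y takes A from S0 back to S0, so every xyⁱz is accepted.

ppp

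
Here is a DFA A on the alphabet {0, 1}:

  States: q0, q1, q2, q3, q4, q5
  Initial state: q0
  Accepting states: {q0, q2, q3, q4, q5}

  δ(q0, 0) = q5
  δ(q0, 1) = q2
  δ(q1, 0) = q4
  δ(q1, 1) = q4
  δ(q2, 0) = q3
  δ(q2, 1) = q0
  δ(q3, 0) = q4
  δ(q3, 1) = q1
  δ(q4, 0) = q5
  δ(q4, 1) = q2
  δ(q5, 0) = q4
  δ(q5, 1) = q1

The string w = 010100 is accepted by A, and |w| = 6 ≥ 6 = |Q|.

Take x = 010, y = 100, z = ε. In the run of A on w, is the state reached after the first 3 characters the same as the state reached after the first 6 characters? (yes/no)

State sequence: q0 -0-> q5 -1-> q1 -0-> q4 -1-> q2 -0-> q3 -0-> q4

After x (step 3): q4. After xy (step 6): q4.
They match, so y = 100 drives A around a cycle from q4 back to itself; pumping y any number of times keeps A in q4 before reading z, and xyⁱz ∈ L(A) for every i ≥ 0.

yes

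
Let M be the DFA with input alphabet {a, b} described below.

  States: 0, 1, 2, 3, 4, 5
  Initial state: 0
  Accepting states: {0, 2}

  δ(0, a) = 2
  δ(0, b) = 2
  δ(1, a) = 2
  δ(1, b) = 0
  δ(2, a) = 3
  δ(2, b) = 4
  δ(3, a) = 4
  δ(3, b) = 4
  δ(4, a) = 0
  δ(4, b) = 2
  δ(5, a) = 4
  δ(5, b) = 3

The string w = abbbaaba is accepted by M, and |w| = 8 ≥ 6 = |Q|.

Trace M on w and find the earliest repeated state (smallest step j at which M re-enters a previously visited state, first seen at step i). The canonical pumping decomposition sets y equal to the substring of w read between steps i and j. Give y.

State sequence: 0 -a-> 2 -b-> 4 -b-> 2 -b-> 4 -a-> 0 -a-> 2 -b-> 4 -a-> 0
First repeat at step 3: 2 was already visited.

So i = 1, j = 3, giving x = w[0:1] = a, y = w[1:3] = bb, z = w[3:8] = baaba.
Check: |xy| = 3 ≤ 6 and |y| = 2 ≥ 1. Reading y takes M from 2 back to 2, so every xyⁱz is accepted.
Since M has 6 states, any run of length ≥ 6 visits 6+1 states, so by pigeonhole some state repeats within the first 6 steps — that repeat gives the pumpable loop.

bb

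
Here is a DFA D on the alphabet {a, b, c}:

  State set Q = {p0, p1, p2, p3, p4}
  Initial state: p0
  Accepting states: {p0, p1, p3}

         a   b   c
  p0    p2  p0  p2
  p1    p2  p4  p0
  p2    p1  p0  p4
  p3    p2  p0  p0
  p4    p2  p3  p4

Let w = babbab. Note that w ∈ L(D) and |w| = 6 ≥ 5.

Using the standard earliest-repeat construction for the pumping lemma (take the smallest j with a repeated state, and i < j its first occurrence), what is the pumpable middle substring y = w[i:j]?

b

State sequence: p0 -b-> p0 -a-> p2 -b-> p0 -b-> p0 -a-> p2 -b-> p0
First repeat at step 1: p0 was already visited.

So i = 0, j = 1, giving x = w[0:0] = ε, y = w[0:1] = b, z = w[1:6] = abbab.
Check: |xy| = 1 ≤ 5 and |y| = 1 ≥ 1. Reading y takes D from p0 back to p0, so every xyⁱz is accepted.
Pumping length from the standard proof: p = 5 (the number of states). The repeated state found above gives |xy| = j ≤ 5 and |y| = j − i ≥ 1.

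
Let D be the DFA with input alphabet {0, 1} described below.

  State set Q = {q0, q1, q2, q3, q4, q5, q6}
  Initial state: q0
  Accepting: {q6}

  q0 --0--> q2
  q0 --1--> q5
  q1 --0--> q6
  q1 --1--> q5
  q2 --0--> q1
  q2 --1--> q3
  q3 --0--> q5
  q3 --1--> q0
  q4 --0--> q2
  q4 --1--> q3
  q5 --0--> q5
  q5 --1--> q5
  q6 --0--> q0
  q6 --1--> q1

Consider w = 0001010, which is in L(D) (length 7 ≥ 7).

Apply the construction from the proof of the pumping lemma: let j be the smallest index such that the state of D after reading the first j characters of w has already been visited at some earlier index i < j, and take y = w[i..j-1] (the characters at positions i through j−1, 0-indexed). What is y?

Run of D on w = 0 0 0 1 0 1 0:
  step 0: q0  (start)
  step 1: q2  (read 0: q0→q2)
  step 2: q1  (read 0: q2→q1)
  step 3: q6  (read 0: q1→q6)
  step 4: q1  (read 1: q6→q1)   ← first repeat (q1 seen earlier)
  step 5: q6  (read 0: q1→q6)
  step 6: q1  (read 1: q6→q1)
  step 7: q6  (read 0: q1→q6)

So i = 2, j = 4, giving x = w[0:2] = 00, y = w[2:4] = 01, z = w[4:7] = 010.
Check: |xy| = 4 ≤ 7 and |y| = 2 ≥ 1. Reading y takes D from q1 back to q1, so every xyⁱz is accepted.

01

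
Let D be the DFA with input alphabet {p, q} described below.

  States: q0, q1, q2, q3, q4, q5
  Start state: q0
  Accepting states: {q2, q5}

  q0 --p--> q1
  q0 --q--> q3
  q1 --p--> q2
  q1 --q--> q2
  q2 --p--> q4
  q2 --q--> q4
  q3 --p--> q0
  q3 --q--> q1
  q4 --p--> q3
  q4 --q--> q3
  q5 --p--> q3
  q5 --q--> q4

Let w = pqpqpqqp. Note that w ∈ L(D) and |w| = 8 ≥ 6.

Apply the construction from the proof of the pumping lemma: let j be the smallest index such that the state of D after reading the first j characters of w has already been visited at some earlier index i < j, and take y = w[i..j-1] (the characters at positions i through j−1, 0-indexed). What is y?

pqpqp

Run of D on w = p q p q p q q p:
  step 0: q0  (start)
  step 1: q1  (read p: q0→q1)
  step 2: q2  (read q: q1→q2)
  step 3: q4  (read p: q2→q4)
  step 4: q3  (read q: q4→q3)
  step 5: q0  (read p: q3→q0)   ← first repeat (q0 seen earlier)
  step 6: q3  (read q: q0→q3)
  step 7: q1  (read q: q3→q1)
  step 8: q2  (read p: q1→q2)

So i = 0, j = 5, giving x = w[0:0] = ε, y = w[0:5] = pqpqp, z = w[5:8] = qqp.
Check: |xy| = 5 ≤ 6 and |y| = 5 ≥ 1. Reading y takes D from q0 back to q0, so every xyⁱz is accepted.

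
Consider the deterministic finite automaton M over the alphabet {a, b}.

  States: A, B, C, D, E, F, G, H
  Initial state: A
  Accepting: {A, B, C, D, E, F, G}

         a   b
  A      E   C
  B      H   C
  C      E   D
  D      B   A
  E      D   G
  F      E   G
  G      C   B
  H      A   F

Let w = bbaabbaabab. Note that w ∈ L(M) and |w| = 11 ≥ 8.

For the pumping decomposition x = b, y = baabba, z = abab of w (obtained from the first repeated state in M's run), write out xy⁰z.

babab

xy⁰z = xz = b·abab = babab.
Reading y = baabba takes M from C back to C, so after x the machine is still in C, and z then leads to the accepting state D. Hence babab ∈ L(M).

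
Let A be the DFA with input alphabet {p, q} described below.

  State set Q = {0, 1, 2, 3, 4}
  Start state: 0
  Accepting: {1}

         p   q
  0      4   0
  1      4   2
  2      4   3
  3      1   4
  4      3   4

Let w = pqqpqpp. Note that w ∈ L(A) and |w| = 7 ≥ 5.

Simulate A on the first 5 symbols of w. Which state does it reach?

4

Run of A on the first 5 characters of w = p q q p q:
  step 0: 0  (start)
  step 1: 4  (read p: 0→4)
  step 2: 4  (read q: 4→4)
  step 3: 4  (read q: 4→4)
  step 4: 3  (read p: 4→3)
  step 5: 4  (read q: 3→4)

After reading 5 characters, A is in state 4.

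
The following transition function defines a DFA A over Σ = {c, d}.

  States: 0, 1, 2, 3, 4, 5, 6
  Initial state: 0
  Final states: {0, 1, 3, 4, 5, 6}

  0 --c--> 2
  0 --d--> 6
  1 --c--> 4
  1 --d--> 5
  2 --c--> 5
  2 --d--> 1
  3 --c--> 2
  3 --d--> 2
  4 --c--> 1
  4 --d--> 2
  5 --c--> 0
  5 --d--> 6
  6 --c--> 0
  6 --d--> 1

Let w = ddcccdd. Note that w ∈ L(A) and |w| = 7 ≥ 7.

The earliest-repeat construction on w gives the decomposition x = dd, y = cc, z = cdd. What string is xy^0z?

xy⁰z = xz = dd·cdd = ddcdd.
Reading y = cc takes A from 1 back to 1, so after x the machine is still in 1, and z then leads to the accepting state 1. Hence ddcdd ∈ L(A).

ddcdd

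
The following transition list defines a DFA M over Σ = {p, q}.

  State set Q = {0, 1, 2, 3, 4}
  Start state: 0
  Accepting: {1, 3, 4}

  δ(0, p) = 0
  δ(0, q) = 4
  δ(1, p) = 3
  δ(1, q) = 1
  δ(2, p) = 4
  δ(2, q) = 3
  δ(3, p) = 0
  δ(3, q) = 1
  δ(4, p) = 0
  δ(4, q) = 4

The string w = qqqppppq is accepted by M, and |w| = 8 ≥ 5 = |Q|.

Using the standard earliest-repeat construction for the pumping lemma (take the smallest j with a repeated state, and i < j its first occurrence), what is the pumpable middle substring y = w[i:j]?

Run of M on w = q q q p p p p q:
  step 0: 0  (start)
  step 1: 4  (read q: 0→4)
  step 2: 4  (read q: 4→4)   ← first repeat (4 seen earlier)
  step 3: 4  (read q: 4→4)
  step 4: 0  (read p: 4→0)
  step 5: 0  (read p: 0→0)
  step 6: 0  (read p: 0→0)
  step 7: 0  (read p: 0→0)
  step 8: 4  (read q: 0→4)

So i = 1, j = 2, giving x = w[0:1] = q, y = w[1:2] = q, z = w[2:8] = qppppq.
Check: |xy| = 2 ≤ 5 and |y| = 1 ≥ 1. Reading y takes M from 4 back to 4, so every xyⁱz is accepted.

q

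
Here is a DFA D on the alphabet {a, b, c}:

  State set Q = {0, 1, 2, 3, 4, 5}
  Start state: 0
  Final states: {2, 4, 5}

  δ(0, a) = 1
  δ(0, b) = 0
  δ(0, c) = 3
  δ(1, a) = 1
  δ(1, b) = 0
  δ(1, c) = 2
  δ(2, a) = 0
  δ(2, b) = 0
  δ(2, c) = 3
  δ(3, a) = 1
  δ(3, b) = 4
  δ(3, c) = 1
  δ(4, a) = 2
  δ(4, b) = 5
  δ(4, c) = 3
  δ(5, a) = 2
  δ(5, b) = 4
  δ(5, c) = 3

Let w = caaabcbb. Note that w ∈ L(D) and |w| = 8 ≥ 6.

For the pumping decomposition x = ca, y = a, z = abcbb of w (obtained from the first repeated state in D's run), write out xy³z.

caaaaabcbb

xy^3z = ca·a·a·a·abcbb = caaaaabcbb.
Reading y = a takes D from 1 back to 1, so after x·y·y·y the machine is still in 1, and z then leads to the accepting state 5. Hence caaaaabcbb ∈ L(D).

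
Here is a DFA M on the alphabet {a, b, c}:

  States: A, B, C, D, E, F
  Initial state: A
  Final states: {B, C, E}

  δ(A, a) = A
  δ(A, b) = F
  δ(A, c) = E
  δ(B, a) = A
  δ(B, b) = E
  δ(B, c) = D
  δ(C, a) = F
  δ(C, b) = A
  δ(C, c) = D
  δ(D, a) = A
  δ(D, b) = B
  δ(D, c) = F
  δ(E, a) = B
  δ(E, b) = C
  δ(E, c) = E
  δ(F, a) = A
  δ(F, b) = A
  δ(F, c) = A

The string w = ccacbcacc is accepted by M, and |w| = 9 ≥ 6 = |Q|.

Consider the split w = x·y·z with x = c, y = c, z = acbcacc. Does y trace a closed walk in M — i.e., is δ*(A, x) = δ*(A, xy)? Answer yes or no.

State sequence: A -c-> E -c-> E

After x (step 1): E. After xy (step 2): E.
They match, so y = c drives M around a cycle from E back to itself; pumping y any number of times keeps M in E before reading z, and xyⁱz ∈ L(M) for every i ≥ 0.

yes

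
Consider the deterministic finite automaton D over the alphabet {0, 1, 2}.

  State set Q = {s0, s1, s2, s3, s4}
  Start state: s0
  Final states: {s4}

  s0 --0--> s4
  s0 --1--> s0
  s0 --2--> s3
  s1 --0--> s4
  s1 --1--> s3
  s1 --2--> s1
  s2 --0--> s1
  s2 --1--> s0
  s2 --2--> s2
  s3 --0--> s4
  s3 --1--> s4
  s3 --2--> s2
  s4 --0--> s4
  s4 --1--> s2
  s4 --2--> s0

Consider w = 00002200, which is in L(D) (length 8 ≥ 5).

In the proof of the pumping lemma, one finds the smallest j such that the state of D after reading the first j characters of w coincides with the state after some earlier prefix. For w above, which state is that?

State sequence: s0 -0-> s4 -0-> s4 -0-> s4 -0-> s4 -2-> s0 -2-> s3 -0-> s4 -0-> s4
First repeat at step 2: s4 was already visited.

The earliest repeat is at step j = 2: D is in s4, which it already visited at step i = 1.

s4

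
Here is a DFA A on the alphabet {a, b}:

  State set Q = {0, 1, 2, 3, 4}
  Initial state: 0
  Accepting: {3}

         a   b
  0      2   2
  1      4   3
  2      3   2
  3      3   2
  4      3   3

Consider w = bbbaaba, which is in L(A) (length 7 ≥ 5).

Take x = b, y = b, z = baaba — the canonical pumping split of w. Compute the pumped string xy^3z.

xy^3z = b·b·b·b·baaba = bbbbbaaba.
Reading y = b takes A from 2 back to 2, so after x·y·y·y the machine is still in 2, and z then leads to the accepting state 3. Hence bbbbbaaba ∈ L(A).

bbbbbaaba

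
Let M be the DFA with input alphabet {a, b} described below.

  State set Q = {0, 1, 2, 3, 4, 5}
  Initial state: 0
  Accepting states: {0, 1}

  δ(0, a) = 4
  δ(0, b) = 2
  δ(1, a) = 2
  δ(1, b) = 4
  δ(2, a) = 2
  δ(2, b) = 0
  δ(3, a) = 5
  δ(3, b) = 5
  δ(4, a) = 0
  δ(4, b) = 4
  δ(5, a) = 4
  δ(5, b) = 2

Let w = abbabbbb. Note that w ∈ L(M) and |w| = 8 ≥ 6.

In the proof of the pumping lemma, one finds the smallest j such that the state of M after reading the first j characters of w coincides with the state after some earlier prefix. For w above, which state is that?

4

State sequence: 0 -a-> 4 -b-> 4 -b-> 4 -a-> 0 -b-> 2 -b-> 0 -b-> 2 -b-> 0
First repeat at step 2: 4 was already visited.

The earliest repeat is at step j = 2: M is in 4, which it already visited at step i = 1.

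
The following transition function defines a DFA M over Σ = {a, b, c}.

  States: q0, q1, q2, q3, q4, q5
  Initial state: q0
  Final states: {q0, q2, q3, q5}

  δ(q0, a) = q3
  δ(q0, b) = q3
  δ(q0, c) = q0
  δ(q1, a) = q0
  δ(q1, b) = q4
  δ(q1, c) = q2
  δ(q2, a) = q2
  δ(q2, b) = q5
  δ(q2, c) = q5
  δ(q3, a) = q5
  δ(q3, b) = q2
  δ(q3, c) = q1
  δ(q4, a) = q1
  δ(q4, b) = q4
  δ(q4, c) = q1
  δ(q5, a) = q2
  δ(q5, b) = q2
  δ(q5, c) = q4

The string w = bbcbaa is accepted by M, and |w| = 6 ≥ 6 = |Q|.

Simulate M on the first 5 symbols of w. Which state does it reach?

Run of M on the first 5 characters of w = b b c b a:
  step 0: q0  (start)
  step 1: q3  (read b: q0→q3)
  step 2: q2  (read b: q3→q2)
  step 3: q5  (read c: q2→q5)
  step 4: q2  (read b: q5→q2)
  step 5: q2  (read a: q2→q2)

After reading 5 characters, M is in state q2.

q2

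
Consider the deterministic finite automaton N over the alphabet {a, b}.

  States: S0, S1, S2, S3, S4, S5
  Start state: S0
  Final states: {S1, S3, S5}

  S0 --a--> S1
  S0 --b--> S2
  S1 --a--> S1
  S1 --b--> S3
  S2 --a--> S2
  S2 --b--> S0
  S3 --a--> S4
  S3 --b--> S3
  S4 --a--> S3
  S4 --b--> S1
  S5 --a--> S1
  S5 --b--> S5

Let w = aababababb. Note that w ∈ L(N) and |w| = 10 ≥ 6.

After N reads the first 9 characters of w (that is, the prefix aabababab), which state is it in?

Run of N on the first 9 characters of w = a a b a b a b a b:
  step 0: S0  (start)
  step 1: S1  (read a: S0→S1)
  step 2: S1  (read a: S1→S1)
  step 3: S3  (read b: S1→S3)
  step 4: S4  (read a: S3→S4)
  step 5: S1  (read b: S4→S1)
  step 6: S1  (read a: S1→S1)
  step 7: S3  (read b: S1→S3)
  step 8: S4  (read a: S3→S4)
  step 9: S1  (read b: S4→S1)

After reading 9 characters, N is in state S1.

S1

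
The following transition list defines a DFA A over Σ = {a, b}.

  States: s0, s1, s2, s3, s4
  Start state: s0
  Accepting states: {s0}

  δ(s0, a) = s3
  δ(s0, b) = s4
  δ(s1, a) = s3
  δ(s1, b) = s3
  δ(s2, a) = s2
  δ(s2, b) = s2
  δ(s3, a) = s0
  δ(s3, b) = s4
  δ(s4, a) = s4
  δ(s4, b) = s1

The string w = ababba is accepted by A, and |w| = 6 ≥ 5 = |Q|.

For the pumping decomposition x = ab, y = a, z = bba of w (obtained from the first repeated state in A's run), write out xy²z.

xy^2z = ab·a·a·bba = abaabba.
Reading y = a takes A from s4 back to s4, so after x·y·y the machine is still in s4, and z then leads to the accepting state s0. Hence abaabba ∈ L(A).

abaabba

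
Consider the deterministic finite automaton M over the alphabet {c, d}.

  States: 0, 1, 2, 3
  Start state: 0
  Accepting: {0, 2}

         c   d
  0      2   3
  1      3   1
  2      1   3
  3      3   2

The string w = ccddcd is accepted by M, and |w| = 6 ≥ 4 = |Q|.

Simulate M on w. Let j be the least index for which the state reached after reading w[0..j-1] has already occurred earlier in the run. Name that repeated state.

Run of M on w = c c d d c d:
  step 0: 0  (start)
  step 1: 2  (read c: 0→2)
  step 2: 1  (read c: 2→1)
  step 3: 1  (read d: 1→1)   ← first repeat (1 seen earlier)
  step 4: 1  (read d: 1→1)
  step 5: 3  (read c: 1→3)
  step 6: 2  (read d: 3→2)

The earliest repeat is at step j = 3: M is in 1, which it already visited at step i = 2.
Pumping length from the standard proof: p = 4 (the number of states). The repeated state found above gives |xy| = j ≤ 4 and |y| = j − i ≥ 1.

1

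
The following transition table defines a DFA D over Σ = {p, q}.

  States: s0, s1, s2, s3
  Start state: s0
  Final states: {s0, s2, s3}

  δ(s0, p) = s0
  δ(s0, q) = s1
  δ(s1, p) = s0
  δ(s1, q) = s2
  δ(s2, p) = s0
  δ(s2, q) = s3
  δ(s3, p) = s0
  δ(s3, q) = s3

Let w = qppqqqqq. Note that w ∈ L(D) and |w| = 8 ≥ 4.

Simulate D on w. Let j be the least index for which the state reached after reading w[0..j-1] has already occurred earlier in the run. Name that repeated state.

Run of D on w = q p p q q q q q:
  step 0: s0  (start)
  step 1: s1  (read q: s0→s1)
  step 2: s0  (read p: s1→s0)   ← first repeat (s0 seen earlier)
  step 3: s0  (read p: s0→s0)
  step 4: s1  (read q: s0→s1)
  step 5: s2  (read q: s1→s2)
  step 6: s3  (read q: s2→s3)
  step 7: s3  (read q: s3→s3)
  step 8: s3  (read q: s3→s3)

The earliest repeat is at step j = 2: D is in s0, which it already visited at step i = 0.
Since D has 4 states, any run of length ≥ 4 visits 4+1 states, so by pigeonhole some state repeats within the first 4 steps — that repeat gives the pumpable loop.

s0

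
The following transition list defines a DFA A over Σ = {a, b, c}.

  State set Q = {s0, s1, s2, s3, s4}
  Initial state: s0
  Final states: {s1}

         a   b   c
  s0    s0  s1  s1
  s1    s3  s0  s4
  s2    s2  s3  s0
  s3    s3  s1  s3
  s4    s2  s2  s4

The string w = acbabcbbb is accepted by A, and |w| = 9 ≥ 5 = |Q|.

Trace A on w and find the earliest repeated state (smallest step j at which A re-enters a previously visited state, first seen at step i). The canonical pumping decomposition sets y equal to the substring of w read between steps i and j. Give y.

Run of A on w = a c b a b c b b b:
  step 0: s0  (start)
  step 1: s0  (read a: s0→s0)   ← first repeat (s0 seen earlier)
  step 2: s1  (read c: s0→s1)
  step 3: s0  (read b: s1→s0)
  step 4: s0  (read a: s0→s0)
  step 5: s1  (read b: s0→s1)
  step 6: s4  (read c: s1→s4)
  step 7: s2  (read b: s4→s2)
  step 8: s3  (read b: s2→s3)
  step 9: s1  (read b: s3→s1)

So i = 0, j = 1, giving x = w[0:0] = ε, y = w[0:1] = a, z = w[1:9] = cbabcbbb.
Check: |xy| = 1 ≤ 5 and |y| = 1 ≥ 1. Reading y takes A from s0 back to s0, so every xyⁱz is accepted.
With |Q| = 5, pigeonhole forces a state repeat no later than step 5; the substring read between the first and second visits to that state can be pumped.

a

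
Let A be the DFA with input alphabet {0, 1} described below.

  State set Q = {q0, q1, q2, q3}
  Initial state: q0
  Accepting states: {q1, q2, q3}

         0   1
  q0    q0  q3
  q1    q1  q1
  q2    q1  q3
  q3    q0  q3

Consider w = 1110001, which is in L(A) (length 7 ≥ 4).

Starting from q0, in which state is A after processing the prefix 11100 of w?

q0

Run of A on the first 5 characters of w = 1 1 1 0 0:
  step 0: q0  (start)
  step 1: q3  (read 1: q0→q3)
  step 2: q3  (read 1: q3→q3)
  step 3: q3  (read 1: q3→q3)
  step 4: q0  (read 0: q3→q0)
  step 5: q0  (read 0: q0→q0)

After reading 5 characters, A is in state q0.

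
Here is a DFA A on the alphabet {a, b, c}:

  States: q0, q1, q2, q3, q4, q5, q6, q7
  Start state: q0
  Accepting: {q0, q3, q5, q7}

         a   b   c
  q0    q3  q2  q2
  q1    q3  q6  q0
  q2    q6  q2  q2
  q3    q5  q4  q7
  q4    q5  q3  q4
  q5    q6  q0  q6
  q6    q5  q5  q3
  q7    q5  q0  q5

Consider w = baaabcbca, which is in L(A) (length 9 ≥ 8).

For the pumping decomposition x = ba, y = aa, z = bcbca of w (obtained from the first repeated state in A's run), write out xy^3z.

baaaaaaabcbca

xy^3z = ba·aa·aa·aa·bcbca = baaaaaaabcbca.
Reading y = aa takes A from q6 back to q6, so after x·y·y·y the machine is still in q6, and z then leads to the accepting state q5. Hence baaaaaaabcbca ∈ L(A).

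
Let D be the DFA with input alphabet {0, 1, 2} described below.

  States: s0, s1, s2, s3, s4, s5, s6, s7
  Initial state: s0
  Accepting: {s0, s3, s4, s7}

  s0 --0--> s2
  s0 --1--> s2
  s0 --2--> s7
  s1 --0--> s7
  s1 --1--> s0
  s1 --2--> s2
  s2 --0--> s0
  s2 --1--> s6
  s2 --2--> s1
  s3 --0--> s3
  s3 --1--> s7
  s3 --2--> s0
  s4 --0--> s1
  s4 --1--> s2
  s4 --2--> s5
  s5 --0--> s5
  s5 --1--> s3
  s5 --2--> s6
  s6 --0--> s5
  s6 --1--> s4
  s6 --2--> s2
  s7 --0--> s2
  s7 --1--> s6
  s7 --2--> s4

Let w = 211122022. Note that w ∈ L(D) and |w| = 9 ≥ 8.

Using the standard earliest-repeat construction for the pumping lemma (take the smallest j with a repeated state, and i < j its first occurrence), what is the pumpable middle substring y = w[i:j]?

State sequence: s0 -2-> s7 -1-> s6 -1-> s4 -1-> s2 -2-> s1 -2-> s2 -0-> s0 -2-> s7 -2-> s4
First repeat at step 6: s2 was already visited.

So i = 4, j = 6, giving x = w[0:4] = 2111, y = w[4:6] = 22, z = w[6:9] = 022.
Check: |xy| = 6 ≤ 8 and |y| = 2 ≥ 1. Reading y takes D from s2 back to s2, so every xyⁱz is accepted.

22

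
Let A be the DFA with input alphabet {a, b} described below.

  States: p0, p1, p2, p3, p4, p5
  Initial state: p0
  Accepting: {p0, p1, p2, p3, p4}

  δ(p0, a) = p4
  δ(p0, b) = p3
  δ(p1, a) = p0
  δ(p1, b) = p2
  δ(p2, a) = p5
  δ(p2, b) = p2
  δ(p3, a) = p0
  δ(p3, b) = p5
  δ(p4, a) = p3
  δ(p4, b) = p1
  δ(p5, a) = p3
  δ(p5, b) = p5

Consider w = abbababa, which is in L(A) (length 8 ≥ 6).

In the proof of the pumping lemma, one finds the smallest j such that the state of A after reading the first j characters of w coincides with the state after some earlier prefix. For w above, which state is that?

p5

State sequence: p0 -a-> p4 -b-> p1 -b-> p2 -a-> p5 -b-> p5 -a-> p3 -b-> p5 -a-> p3
First repeat at step 5: p5 was already visited.

The earliest repeat is at step j = 5: A is in p5, which it already visited at step i = 4.
Since A has 6 states, any run of length ≥ 6 visits 6+1 states, so by pigeonhole some state repeats within the first 6 steps — that repeat gives the pumpable loop.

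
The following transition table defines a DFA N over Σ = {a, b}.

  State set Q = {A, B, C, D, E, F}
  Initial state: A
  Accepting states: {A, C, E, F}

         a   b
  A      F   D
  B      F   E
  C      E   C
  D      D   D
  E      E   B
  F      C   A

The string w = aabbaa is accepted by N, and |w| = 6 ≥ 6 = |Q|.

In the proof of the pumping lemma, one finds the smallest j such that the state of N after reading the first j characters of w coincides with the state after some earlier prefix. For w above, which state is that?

State sequence: A -a-> F -a-> C -b-> C -b-> C -a-> E -a-> E
First repeat at step 3: C was already visited.

The earliest repeat is at step j = 3: N is in C, which it already visited at step i = 2.

C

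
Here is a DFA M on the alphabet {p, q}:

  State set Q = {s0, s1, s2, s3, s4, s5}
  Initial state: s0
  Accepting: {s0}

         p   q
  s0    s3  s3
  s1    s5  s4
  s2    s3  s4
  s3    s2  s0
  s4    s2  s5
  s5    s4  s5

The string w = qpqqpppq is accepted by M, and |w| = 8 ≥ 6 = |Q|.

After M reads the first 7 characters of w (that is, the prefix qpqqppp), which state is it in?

s3

State sequence: s0 -q-> s3 -p-> s2 -q-> s4 -q-> s5 -p-> s4 -p-> s2 -p-> s3

After reading 7 characters, M is in state s3.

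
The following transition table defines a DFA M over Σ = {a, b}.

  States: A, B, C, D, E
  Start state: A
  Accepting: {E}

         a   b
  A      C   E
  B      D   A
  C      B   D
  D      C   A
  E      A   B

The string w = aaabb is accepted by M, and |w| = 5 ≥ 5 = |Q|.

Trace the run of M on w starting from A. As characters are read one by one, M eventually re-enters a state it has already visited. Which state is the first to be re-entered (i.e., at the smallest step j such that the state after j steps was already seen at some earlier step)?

A

State sequence: A -a-> C -a-> B -a-> D -b-> A -b-> E
First repeat at step 4: A was already visited.

The earliest repeat is at step j = 4: M is in A, which it already visited at step i = 0.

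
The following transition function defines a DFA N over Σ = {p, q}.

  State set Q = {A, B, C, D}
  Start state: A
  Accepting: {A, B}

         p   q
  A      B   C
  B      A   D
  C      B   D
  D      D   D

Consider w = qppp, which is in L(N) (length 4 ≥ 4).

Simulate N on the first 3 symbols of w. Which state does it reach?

A

State sequence: A -q-> C -p-> B -p-> A

After reading 3 characters, N is in state A.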